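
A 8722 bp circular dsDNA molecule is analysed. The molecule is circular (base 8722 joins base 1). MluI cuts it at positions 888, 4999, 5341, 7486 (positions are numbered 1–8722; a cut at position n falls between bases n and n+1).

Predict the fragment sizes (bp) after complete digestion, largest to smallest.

Circular molecule, 4 cuts → 4 fragments:
  4999 − 888 = 4111 bp
  5341 − 4999 = 342 bp
  7486 − 5341 = 2145 bp
  wrap: 8722 − 7486 + 888 = 2124 bp
Sorted largest to smallest: 4111, 2145, 2124, 342 bp.

4111, 2145, 2124, 342 bp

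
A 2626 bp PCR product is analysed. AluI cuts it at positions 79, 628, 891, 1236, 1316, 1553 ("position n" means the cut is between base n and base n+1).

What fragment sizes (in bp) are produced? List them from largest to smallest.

Linear molecule, 6 cuts → 7 fragments:
  79 − 0 = 79 bp
  628 − 79 = 549 bp
  891 − 628 = 263 bp
  1236 − 891 = 345 bp
  1316 − 1236 = 80 bp
  1553 − 1316 = 237 bp
  2626 − 1553 = 1073 bp
Sorted largest to smallest: 1073, 549, 345, 263, 237, 80, 79 bp.

1073, 549, 345, 263, 237, 80, 79 bp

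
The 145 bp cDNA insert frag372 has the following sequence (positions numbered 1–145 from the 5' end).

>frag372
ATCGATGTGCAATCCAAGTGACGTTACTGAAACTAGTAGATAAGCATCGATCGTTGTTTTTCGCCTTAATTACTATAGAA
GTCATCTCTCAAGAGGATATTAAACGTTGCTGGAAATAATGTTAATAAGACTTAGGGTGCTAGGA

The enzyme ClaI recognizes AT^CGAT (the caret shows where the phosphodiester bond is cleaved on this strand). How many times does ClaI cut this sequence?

ATCGAT occurs starting at positions 1, 46.
ClaI cuts at 2 sites.

2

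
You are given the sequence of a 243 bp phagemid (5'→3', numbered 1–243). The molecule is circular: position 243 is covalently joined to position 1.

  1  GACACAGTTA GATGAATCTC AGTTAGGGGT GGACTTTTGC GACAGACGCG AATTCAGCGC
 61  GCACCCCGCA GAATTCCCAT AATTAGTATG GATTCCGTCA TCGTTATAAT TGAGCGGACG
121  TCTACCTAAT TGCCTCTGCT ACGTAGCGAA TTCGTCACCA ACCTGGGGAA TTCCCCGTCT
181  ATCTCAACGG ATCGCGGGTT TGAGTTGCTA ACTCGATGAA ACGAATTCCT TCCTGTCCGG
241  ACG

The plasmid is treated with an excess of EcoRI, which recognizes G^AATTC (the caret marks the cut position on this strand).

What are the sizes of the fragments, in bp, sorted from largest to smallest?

EcoRI sites (GAATTC) start at positions 50, 71, 148, 168, 223.
EcoRI cuts after the first base of each site, so after positions 50, 71, 148, 168, 223.
Circular molecule, 5 cuts → 5 fragments:
  51–71 → 21 bp
  72–148 → 77 bp
  149–168 → 20 bp
  169–223 → 55 bp
  224–243 then 1–50 → 20 + 50 = 70 bp
Sorted largest to smallest: 77, 70, 55, 21, 20 bp.

77, 70, 55, 21, 20 bp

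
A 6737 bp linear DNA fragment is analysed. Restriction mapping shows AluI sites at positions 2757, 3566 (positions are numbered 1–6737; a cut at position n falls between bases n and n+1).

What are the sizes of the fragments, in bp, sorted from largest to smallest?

Linear molecule, 2 cuts → 3 fragments:
  2757 − 0 = 2757 bp
  3566 − 2757 = 809 bp
  6737 − 3566 = 3171 bp
Sorted largest to smallest: 3171, 2757, 809 bp.

3171, 2757, 809 bp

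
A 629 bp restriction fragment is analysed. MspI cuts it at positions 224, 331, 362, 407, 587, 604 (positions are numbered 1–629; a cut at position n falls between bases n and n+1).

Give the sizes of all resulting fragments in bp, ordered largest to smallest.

224, 180, 107, 45, 31, 25, 17 bp

Linear molecule, 6 cuts → 7 fragments:
  224 − 0 = 224 bp
  331 − 224 = 107 bp
  362 − 331 = 31 bp
  407 − 362 = 45 bp
  587 − 407 = 180 bp
  604 − 587 = 17 bp
  629 − 604 = 25 bp
Sorted largest to smallest: 224, 180, 107, 45, 31, 25, 17 bp.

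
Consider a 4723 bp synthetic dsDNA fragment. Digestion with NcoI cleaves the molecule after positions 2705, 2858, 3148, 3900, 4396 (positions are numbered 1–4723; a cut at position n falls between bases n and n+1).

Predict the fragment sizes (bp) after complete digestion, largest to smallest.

Linear molecule, 5 cuts → 6 fragments:
  2705 − 0 = 2705 bp
  2858 − 2705 = 153 bp
  3148 − 2858 = 290 bp
  3900 − 3148 = 752 bp
  4396 − 3900 = 496 bp
  4723 − 4396 = 327 bp
Sorted largest to smallest: 2705, 752, 496, 327, 290, 153 bp.

2705, 752, 496, 327, 290, 153 bp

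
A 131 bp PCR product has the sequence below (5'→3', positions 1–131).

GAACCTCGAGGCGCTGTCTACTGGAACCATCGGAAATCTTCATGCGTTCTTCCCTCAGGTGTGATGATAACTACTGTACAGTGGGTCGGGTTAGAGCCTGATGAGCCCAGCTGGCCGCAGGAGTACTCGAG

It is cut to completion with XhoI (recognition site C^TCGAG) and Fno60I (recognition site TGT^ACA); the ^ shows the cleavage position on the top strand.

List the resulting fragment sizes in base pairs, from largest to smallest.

72, 49, 5, 5 bp

XhoI sites (CTCGAG) start at positions 5, 126.
XhoI cuts after the first base of each site, so after positions 5, 126.
The Fno60I site (TGTACA) starts at position 75.
Fno60I cuts after base 3 of each site, so after position 77.
Combined cut positions: 5, 77, 126.
Linear molecule, 3 cuts → 4 fragments:
  1–5 → 5 bp
  6–77 → 72 bp
  78–126 → 49 bp
  127–131 → 5 bp
Sorted largest to smallest: 72, 49, 5, 5 bp.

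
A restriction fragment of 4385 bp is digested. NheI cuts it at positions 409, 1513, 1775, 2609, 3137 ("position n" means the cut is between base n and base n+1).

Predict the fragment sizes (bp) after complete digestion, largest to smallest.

Linear molecule, 5 cuts → 6 fragments:
  409 − 0 = 409 bp
  1513 − 409 = 1104 bp
  1775 − 1513 = 262 bp
  2609 − 1775 = 834 bp
  3137 − 2609 = 528 bp
  4385 − 3137 = 1248 bp
Sorted largest to smallest: 1248, 1104, 834, 528, 409, 262 bp.

1248, 1104, 834, 528, 409, 262 bp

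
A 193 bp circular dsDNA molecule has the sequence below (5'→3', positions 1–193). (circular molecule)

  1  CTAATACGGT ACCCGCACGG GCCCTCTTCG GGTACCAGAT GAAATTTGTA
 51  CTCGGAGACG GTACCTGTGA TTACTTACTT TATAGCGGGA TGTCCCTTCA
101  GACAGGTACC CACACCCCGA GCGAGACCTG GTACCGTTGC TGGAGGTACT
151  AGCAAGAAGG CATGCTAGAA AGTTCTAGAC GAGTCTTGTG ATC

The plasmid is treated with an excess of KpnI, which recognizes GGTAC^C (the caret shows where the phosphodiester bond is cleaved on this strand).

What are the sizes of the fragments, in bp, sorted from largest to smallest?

KpnI sites (GGTACC) start at positions 8, 31, 60, 105, 130.
KpnI cuts after base 5 of each site (before the last base), so after positions 12, 35, 64, 109, 134.
Circular molecule, 5 cuts → 5 fragments:
  13–35 → 23 bp
  36–64 → 29 bp
  65–109 → 45 bp
  110–134 → 25 bp
  135–193 then 1–12 → 59 + 12 = 71 bp
Sorted largest to smallest: 71, 45, 29, 25, 23 bp.

71, 45, 29, 25, 23 bp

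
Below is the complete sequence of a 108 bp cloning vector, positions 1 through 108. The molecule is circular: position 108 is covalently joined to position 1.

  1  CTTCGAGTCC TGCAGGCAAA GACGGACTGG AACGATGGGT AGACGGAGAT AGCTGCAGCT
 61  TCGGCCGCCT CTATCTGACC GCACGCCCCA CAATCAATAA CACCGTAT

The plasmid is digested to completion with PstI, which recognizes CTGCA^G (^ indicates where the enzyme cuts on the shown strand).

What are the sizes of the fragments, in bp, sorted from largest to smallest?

65, 43 bp

PstI sites (CTGCAG) start at positions 10, 53.
PstI cuts after base 5 of each site (before the last base), so after positions 14, 57.
Circular molecule, 2 cuts → 2 fragments:
  15–57 → 43 bp
  58–108 then 1–14 → 51 + 14 = 65 bp
Sorted largest to smallest: 65, 43 bp.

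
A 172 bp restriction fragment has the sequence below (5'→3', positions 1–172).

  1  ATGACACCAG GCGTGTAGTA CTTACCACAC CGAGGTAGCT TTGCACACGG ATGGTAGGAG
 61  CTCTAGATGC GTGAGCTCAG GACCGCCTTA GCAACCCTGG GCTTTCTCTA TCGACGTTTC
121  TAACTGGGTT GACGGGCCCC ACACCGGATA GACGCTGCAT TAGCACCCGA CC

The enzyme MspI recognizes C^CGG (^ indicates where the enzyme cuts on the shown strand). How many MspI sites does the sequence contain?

CCGG occurs starting at position 144.
MspI cuts at 1 site.

1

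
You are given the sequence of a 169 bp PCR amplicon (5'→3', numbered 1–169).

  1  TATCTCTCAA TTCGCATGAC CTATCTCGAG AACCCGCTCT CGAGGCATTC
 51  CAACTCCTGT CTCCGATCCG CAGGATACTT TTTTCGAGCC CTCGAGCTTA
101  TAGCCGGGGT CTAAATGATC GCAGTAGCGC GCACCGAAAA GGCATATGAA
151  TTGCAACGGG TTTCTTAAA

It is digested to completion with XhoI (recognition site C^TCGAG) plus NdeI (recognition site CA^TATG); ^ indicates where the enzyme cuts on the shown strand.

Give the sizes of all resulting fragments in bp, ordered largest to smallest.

53, 52, 25, 25, 14 bp

XhoI sites (CTCGAG) start at positions 25, 39, 91.
XhoI cuts after the first base of each site, so after positions 25, 39, 91.
The NdeI site (CATATG) starts at position 143.
NdeI cuts after base 2 of each site, so after position 144.
Combined cut positions: 25, 39, 91, 144.
Linear molecule, 4 cuts → 5 fragments:
  1–25 → 25 bp
  26–39 → 14 bp
  40–91 → 52 bp
  92–144 → 53 bp
  145–169 → 25 bp
Sorted largest to smallest: 53, 52, 25, 25, 14 bp.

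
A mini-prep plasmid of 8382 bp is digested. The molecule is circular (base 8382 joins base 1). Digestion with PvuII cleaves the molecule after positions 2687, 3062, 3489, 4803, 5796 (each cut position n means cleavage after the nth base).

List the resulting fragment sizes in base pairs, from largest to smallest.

5273, 1314, 993, 427, 375 bp

Circular molecule, 5 cuts → 5 fragments:
  3062 − 2687 = 375 bp
  3489 − 3062 = 427 bp
  4803 − 3489 = 1314 bp
  5796 − 4803 = 993 bp
  wrap: 8382 − 5796 + 2687 = 5273 bp
Sorted largest to smallest: 5273, 1314, 993, 427, 375 bp.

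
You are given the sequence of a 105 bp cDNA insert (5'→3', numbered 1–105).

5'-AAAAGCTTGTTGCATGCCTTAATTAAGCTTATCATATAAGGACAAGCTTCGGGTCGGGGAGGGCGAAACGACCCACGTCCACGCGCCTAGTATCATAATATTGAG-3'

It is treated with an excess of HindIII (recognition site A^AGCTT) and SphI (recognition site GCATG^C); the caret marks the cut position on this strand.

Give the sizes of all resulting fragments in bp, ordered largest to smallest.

61, 19, 13, 9, 3 bp

HindIII sites (AAGCTT) start at positions 3, 25, 44.
HindIII cuts after the first base of each site, so after positions 3, 25, 44.
The SphI site (GCATGC) starts at position 12.
SphI cuts after base 5 of each site (before the last base), so after position 16.
Combined cut positions: 3, 16, 25, 44.
Linear molecule, 4 cuts → 5 fragments:
  1–3 → 3 bp
  4–16 → 13 bp
  17–25 → 9 bp
  26–44 → 19 bp
  45–105 → 61 bp
Sorted largest to smallest: 61, 19, 13, 9, 3 bp.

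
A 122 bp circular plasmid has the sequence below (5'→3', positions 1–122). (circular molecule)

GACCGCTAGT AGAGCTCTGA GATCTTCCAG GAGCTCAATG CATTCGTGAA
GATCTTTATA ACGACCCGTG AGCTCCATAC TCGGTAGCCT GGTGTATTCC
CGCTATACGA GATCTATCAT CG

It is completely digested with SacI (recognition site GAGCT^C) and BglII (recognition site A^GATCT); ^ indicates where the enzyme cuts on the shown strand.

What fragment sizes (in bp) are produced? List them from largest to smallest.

SacI sites (GAGCTC) start at positions 12, 31, 70.
SacI cuts after base 5 of each site (before the last base), so after positions 16, 35, 74.
BglII sites (AGATCT) start at positions 20, 50, 110.
BglII cuts after the first base of each site, so after positions 20, 50, 110.
Combined cut positions: 16, 20, 35, 50, 74, 110.
Circular molecule, 6 cuts → 6 fragments:
  17–20 → 4 bp
  21–35 → 15 bp
  36–50 → 15 bp
  51–74 → 24 bp
  75–110 → 36 bp
  111–122 then 1–16 → 12 + 16 = 28 bp
Sorted largest to smallest: 36, 28, 24, 15, 15, 4 bp.

36, 28, 24, 15, 15, 4 bp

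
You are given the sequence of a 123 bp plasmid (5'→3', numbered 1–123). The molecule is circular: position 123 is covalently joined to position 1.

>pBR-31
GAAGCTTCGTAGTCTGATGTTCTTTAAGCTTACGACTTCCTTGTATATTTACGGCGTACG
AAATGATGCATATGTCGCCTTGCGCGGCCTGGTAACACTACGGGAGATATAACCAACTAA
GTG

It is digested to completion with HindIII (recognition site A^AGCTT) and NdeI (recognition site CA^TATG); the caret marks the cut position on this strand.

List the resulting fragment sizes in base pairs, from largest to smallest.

55, 44, 24 bp

HindIII sites (AAGCTT) start at positions 2, 26.
HindIII cuts after the first base of each site, so after positions 2, 26.
The NdeI site (CATATG) starts at position 69.
NdeI cuts after base 2 of each site, so after position 70.
Combined cut positions: 2, 26, 70.
Circular molecule, 3 cuts → 3 fragments:
  3–26 → 24 bp
  27–70 → 44 bp
  71–123 then 1–2 → 53 + 2 = 55 bp
Sorted largest to smallest: 55, 44, 24 bp.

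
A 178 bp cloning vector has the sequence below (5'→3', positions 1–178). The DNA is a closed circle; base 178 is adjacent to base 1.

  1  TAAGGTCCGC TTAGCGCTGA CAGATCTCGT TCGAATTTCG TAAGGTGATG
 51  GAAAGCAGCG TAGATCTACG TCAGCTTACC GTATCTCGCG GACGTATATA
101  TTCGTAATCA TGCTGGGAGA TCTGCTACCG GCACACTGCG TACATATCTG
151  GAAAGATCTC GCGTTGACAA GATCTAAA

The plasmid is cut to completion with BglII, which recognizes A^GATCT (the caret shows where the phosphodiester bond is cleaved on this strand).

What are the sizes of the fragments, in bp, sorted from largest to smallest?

56, 40, 36, 30, 16 bp

BglII sites (AGATCT) start at positions 22, 62, 118, 154, 170.
BglII cuts after the first base of each site, so after positions 22, 62, 118, 154, 170.
Circular molecule, 5 cuts → 5 fragments:
  23–62 → 40 bp
  63–118 → 56 bp
  119–154 → 36 bp
  155–170 → 16 bp
  171–178 then 1–22 → 8 + 22 = 30 bp
Sorted largest to smallest: 56, 40, 36, 30, 16 bp.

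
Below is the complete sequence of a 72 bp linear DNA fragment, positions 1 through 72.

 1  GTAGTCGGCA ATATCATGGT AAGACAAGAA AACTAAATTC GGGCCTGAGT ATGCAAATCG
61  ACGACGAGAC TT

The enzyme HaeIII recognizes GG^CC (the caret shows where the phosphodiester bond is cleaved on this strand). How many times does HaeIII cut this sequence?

GGCC occurs starting at position 42.
HaeIII cuts at 1 site.

1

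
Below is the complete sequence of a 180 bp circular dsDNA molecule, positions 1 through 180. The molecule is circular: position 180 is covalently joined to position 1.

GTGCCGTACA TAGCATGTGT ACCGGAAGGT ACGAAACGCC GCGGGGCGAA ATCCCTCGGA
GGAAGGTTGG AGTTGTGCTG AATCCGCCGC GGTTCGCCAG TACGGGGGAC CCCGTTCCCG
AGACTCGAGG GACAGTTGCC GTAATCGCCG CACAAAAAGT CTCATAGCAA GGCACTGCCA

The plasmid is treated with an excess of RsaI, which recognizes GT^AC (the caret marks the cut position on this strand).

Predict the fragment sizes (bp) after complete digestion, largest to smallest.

RsaI sites (GTAC) start at positions 6, 19, 29, 100.
RsaI cuts after base 2 of each site, so after positions 7, 20, 30, 101.
Circular molecule, 4 cuts → 4 fragments:
  8–20 → 13 bp
  21–30 → 10 bp
  31–101 → 71 bp
  102–180 then 1–7 → 79 + 7 = 86 bp
Sorted largest to smallest: 86, 71, 13, 10 bp.

86, 71, 13, 10 bp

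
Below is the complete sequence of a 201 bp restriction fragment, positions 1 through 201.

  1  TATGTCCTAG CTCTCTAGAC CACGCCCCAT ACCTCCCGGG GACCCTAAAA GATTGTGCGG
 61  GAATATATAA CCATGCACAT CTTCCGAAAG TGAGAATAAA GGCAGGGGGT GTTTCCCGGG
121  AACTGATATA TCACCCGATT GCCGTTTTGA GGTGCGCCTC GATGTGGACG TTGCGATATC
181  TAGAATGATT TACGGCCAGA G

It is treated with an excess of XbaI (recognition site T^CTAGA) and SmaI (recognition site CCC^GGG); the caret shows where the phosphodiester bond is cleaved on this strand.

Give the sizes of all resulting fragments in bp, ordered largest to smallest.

XbaI sites (TCTAGA) start at positions 14, 179.
XbaI cuts after the first base of each site, so after positions 14, 179.
SmaI sites (CCCGGG) start at positions 35, 115.
SmaI cuts after base 3 of each site, so after positions 37, 117.
Combined cut positions: 14, 37, 117, 179.
Linear molecule, 4 cuts → 5 fragments:
  1–14 → 14 bp
  15–37 → 23 bp
  38–117 → 80 bp
  118–179 → 62 bp
  180–201 → 22 bp
Sorted largest to smallest: 80, 62, 23, 22, 14 bp.

80, 62, 23, 22, 14 bp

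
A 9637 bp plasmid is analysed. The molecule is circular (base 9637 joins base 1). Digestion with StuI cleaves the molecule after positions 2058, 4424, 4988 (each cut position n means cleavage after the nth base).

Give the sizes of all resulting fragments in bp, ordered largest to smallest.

6707, 2366, 564 bp

Circular molecule, 3 cuts → 3 fragments:
  4424 − 2058 = 2366 bp
  4988 − 4424 = 564 bp
  wrap: 9637 − 4988 + 2058 = 6707 bp
Sorted largest to smallest: 6707, 2366, 564 bp.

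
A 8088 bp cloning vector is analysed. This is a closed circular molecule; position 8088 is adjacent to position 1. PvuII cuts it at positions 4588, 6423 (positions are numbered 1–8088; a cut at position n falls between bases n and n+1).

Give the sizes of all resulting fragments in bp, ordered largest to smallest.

6253, 1835 bp

Circular molecule, 2 cuts → 2 fragments:
  6423 − 4588 = 1835 bp
  wrap: 8088 − 6423 + 4588 = 6253 bp
Sorted largest to smallest: 6253, 1835 bp.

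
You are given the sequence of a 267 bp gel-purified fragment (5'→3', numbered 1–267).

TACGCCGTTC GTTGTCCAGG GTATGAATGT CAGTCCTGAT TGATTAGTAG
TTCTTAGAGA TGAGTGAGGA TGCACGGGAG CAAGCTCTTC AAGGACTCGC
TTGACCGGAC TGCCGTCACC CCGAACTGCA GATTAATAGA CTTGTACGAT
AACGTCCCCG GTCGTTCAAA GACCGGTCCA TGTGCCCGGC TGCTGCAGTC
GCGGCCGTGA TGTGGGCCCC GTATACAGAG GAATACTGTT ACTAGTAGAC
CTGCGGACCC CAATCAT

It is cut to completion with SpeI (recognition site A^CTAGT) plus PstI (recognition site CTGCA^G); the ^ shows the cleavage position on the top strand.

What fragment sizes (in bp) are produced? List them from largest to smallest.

The SpeI site (ACTAGT) starts at position 241.
SpeI cuts after the first base of each site, so after position 241.
PstI sites (CTGCAG) start at positions 126, 193.
PstI cuts after base 5 of each site (before the last base), so after positions 130, 197.
Combined cut positions: 130, 197, 241.
Linear molecule, 3 cuts → 4 fragments:
  1–130 → 130 bp
  131–197 → 67 bp
  198–241 → 44 bp
  242–267 → 26 bp
Sorted largest to smallest: 130, 67, 44, 26 bp.

130, 67, 44, 26 bp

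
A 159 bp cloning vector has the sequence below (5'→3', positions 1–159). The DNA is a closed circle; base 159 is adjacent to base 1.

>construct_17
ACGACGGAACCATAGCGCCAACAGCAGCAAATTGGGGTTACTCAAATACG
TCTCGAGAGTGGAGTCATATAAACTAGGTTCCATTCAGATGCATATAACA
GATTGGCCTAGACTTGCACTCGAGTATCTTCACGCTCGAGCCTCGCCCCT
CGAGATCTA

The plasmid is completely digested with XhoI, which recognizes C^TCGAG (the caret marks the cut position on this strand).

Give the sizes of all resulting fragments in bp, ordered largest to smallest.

67, 62, 16, 14 bp

XhoI sites (CTCGAG) start at positions 52, 119, 135, 149.
XhoI cuts after the first base of each site, so after positions 52, 119, 135, 149.
Circular molecule, 4 cuts → 4 fragments:
  53–119 → 67 bp
  120–135 → 16 bp
  136–149 → 14 bp
  150–159 then 1–52 → 10 + 52 = 62 bp
Sorted largest to smallest: 67, 62, 16, 14 bp.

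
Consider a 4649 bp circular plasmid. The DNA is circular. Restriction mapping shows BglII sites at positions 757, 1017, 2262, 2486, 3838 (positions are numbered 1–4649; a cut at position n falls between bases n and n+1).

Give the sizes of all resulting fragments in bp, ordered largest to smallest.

1568, 1352, 1245, 260, 224 bp

Circular molecule, 5 cuts → 5 fragments:
  1017 − 757 = 260 bp
  2262 − 1017 = 1245 bp
  2486 − 2262 = 224 bp
  3838 − 2486 = 1352 bp
  wrap: 4649 − 3838 + 757 = 1568 bp
Sorted largest to smallest: 1568, 1352, 1245, 260, 224 bp.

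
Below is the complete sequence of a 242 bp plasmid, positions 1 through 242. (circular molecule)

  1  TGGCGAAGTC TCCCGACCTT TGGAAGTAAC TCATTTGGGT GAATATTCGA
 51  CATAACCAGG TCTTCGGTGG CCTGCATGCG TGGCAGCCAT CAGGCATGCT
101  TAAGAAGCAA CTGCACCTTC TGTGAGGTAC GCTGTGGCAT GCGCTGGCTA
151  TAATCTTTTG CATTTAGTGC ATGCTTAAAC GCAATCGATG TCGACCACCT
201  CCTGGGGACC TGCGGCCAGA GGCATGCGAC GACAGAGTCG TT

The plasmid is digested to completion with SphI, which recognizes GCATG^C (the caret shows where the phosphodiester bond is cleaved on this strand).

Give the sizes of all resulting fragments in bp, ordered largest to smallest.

94, 53, 43, 32, 20 bp

SphI sites (GCATGC) start at positions 74, 94, 137, 169, 222.
SphI cuts after base 5 of each site (before the last base), so after positions 78, 98, 141, 173, 226.
Circular molecule, 5 cuts → 5 fragments:
  79–98 → 20 bp
  99–141 → 43 bp
  142–173 → 32 bp
  174–226 → 53 bp
  227–242 then 1–78 → 16 + 78 = 94 bp
Sorted largest to smallest: 94, 53, 43, 32, 20 bp.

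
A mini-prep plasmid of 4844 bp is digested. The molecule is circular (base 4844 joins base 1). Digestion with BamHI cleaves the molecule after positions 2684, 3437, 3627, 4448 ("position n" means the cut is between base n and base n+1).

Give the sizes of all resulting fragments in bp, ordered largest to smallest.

Circular molecule, 4 cuts → 4 fragments:
  3437 − 2684 = 753 bp
  3627 − 3437 = 190 bp
  4448 − 3627 = 821 bp
  wrap: 4844 − 4448 + 2684 = 3080 bp
Sorted largest to smallest: 3080, 821, 753, 190 bp.

3080, 821, 753, 190 bp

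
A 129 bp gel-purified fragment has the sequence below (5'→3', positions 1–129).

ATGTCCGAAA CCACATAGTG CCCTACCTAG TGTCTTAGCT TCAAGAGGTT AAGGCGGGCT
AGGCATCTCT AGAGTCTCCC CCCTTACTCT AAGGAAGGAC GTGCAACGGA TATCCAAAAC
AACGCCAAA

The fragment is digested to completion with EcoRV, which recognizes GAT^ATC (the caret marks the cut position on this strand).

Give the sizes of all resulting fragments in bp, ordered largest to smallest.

111, 18 bp

The EcoRV site (GATATC) starts at position 109.
EcoRV cuts after base 3 of each site, so after position 111.
Linear molecule, 1 cut → 2 fragments:
  1–111 → 111 bp
  112–129 → 18 bp
Sorted largest to smallest: 111, 18 bp.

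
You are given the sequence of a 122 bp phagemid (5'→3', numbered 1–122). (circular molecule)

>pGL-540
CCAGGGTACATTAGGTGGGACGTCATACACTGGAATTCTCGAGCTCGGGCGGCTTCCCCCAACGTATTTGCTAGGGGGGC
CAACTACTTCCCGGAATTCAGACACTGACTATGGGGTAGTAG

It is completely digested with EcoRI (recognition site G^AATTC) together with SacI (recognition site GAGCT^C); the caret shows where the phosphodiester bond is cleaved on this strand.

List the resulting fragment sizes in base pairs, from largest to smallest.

61, 49, 12 bp

EcoRI sites (GAATTC) start at positions 33, 94.
EcoRI cuts after the first base of each site, so after positions 33, 94.
The SacI site (GAGCTC) starts at position 41.
SacI cuts after base 5 of each site (before the last base), so after position 45.
Combined cut positions: 33, 45, 94.
Circular molecule, 3 cuts → 3 fragments:
  34–45 → 12 bp
  46–94 → 49 bp
  95–122 then 1–33 → 28 + 33 = 61 bp
Sorted largest to smallest: 61, 49, 12 bp.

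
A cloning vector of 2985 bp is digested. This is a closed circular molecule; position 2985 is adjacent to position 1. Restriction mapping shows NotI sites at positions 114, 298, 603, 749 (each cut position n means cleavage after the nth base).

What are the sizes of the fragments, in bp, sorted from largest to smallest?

2350, 305, 184, 146 bp

Circular molecule, 4 cuts → 4 fragments:
  298 − 114 = 184 bp
  603 − 298 = 305 bp
  749 − 603 = 146 bp
  wrap: 2985 − 749 + 114 = 2350 bp
Sorted largest to smallest: 2350, 305, 184, 146 bp.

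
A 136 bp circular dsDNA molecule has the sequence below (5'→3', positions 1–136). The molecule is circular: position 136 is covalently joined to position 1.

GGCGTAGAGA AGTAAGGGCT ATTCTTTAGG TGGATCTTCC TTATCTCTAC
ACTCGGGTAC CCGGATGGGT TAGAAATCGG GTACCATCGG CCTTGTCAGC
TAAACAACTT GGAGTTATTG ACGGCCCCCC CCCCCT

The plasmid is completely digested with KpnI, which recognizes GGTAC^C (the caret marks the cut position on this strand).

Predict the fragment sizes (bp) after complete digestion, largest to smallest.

112, 24 bp

KpnI sites (GGTACC) start at positions 56, 80.
KpnI cuts after base 5 of each site (before the last base), so after positions 60, 84.
Circular molecule, 2 cuts → 2 fragments:
  61–84 → 24 bp
  85–136 then 1–60 → 52 + 60 = 112 bp
Sorted largest to smallest: 112, 24 bp.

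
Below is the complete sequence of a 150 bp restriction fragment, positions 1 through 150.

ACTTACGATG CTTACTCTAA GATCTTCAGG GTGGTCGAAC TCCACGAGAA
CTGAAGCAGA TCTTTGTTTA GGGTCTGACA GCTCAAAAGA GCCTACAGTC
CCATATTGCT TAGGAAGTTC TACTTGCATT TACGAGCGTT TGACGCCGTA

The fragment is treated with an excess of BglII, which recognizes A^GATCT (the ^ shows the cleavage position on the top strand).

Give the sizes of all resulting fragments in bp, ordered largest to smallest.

BglII sites (AGATCT) start at positions 20, 58.
BglII cuts after the first base of each site, so after positions 20, 58.
Linear molecule, 2 cuts → 3 fragments:
  1–20 → 20 bp
  21–58 → 38 bp
  59–150 → 92 bp
Sorted largest to smallest: 92, 38, 20 bp.

92, 38, 20 bp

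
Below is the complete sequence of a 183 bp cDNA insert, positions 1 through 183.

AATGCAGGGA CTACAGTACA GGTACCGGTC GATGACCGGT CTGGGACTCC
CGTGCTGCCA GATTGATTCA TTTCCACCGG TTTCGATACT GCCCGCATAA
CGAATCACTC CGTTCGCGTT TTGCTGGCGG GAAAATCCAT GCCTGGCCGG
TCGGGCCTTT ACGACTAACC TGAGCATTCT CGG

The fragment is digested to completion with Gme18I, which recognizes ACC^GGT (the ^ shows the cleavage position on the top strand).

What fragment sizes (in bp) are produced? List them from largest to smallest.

105, 41, 26, 11 bp

Gme18I sites (ACCGGT) start at positions 24, 35, 76.
Gme18I cuts after base 3 of each site, so after positions 26, 37, 78.
Linear molecule, 3 cuts → 4 fragments:
  1–26 → 26 bp
  27–37 → 11 bp
  38–78 → 41 bp
  79–183 → 105 bp
Sorted largest to smallest: 105, 41, 26, 11 bp.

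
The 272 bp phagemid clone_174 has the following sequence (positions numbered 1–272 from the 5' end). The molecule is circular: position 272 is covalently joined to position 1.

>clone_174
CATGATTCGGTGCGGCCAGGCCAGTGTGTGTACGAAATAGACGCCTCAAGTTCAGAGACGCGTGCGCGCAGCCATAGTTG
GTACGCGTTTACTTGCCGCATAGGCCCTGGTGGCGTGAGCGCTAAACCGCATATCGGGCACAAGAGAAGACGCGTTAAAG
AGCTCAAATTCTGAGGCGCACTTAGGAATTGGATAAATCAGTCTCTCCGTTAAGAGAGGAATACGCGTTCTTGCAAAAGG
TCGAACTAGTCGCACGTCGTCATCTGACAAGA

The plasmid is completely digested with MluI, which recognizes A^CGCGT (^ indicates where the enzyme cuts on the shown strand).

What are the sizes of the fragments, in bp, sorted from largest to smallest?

MluI sites (ACGCGT) start at positions 58, 83, 150, 223.
MluI cuts after the first base of each site, so after positions 58, 83, 150, 223.
Circular molecule, 4 cuts → 4 fragments:
  59–83 → 25 bp
  84–150 → 67 bp
  151–223 → 73 bp
  224–272 then 1–58 → 49 + 58 = 107 bp
Sorted largest to smallest: 107, 73, 67, 25 bp.

107, 73, 67, 25 bp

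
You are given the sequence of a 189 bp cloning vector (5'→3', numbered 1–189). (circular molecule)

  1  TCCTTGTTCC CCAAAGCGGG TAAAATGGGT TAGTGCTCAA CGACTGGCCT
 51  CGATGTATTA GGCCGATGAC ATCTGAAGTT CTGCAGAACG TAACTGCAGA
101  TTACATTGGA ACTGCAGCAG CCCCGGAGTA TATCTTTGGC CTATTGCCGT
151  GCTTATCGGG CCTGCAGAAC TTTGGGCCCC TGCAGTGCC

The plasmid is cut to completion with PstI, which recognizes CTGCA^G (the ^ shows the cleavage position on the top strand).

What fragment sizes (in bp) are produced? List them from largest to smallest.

90, 50, 18, 18, 13 bp

PstI sites (CTGCAG) start at positions 81, 94, 112, 162, 180.
PstI cuts after base 5 of each site (before the last base), so after positions 85, 98, 116, 166, 184.
Circular molecule, 5 cuts → 5 fragments:
  86–98 → 13 bp
  99–116 → 18 bp
  117–166 → 50 bp
  167–184 → 18 bp
  185–189 then 1–85 → 5 + 85 = 90 bp
Sorted largest to smallest: 90, 50, 18, 18, 13 bp.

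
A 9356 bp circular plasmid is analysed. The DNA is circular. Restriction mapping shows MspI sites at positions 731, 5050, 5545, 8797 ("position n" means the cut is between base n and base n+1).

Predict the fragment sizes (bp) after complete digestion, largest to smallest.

4319, 3252, 1290, 495 bp

Circular molecule, 4 cuts → 4 fragments:
  5050 − 731 = 4319 bp
  5545 − 5050 = 495 bp
  8797 − 5545 = 3252 bp
  wrap: 9356 − 8797 + 731 = 1290 bp
Sorted largest to smallest: 4319, 3252, 1290, 495 bp.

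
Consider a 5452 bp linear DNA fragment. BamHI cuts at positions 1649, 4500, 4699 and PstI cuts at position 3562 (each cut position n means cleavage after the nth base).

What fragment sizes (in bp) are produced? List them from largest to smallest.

Combined cut positions (sorted): 1649, 3562, 4500, 4699.
Linear molecule, 4 cuts → 5 fragments:
  1649 − 0 = 1649 bp
  3562 − 1649 = 1913 bp
  4500 − 3562 = 938 bp
  4699 − 4500 = 199 bp
  5452 − 4699 = 753 bp
Sorted largest to smallest: 1913, 1649, 938, 753, 199 bp.

1913, 1649, 938, 753, 199 bp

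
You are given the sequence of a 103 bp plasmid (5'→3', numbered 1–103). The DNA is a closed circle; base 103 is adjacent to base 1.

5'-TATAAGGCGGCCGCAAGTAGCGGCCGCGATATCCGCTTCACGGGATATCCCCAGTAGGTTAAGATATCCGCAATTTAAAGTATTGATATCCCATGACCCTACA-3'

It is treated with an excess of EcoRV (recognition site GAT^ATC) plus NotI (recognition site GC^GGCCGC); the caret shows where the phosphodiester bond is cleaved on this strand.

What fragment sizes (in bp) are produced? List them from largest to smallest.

EcoRV sites (GATATC) start at positions 28, 44, 63, 85.
EcoRV cuts after base 3 of each site, so after positions 30, 46, 65, 87.
NotI sites (GCGGCCGC) start at positions 7, 20.
NotI cuts after base 2 of each site, so after positions 8, 21.
Combined cut positions: 8, 21, 30, 46, 65, 87.
Circular molecule, 6 cuts → 6 fragments:
  9–21 → 13 bp
  22–30 → 9 bp
  31–46 → 16 bp
  47–65 → 19 bp
  66–87 → 22 bp
  88–103 then 1–8 → 16 + 8 = 24 bp
Sorted largest to smallest: 24, 22, 19, 16, 13, 9 bp.

24, 22, 19, 16, 13, 9 bp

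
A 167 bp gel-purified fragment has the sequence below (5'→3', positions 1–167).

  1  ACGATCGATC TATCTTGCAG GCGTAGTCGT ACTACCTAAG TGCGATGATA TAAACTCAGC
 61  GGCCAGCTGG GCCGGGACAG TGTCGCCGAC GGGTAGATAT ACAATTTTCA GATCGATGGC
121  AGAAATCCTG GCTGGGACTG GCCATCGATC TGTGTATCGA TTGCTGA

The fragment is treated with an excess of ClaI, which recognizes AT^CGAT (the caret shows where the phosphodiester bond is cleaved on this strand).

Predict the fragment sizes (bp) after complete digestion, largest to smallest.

108, 32, 12, 10, 5 bp

ClaI sites (ATCGAT) start at positions 4, 112, 144, 156.
ClaI cuts after base 2 of each site, so after positions 5, 113, 145, 157.
Linear molecule, 4 cuts → 5 fragments:
  1–5 → 5 bp
  6–113 → 108 bp
  114–145 → 32 bp
  146–157 → 12 bp
  158–167 → 10 bp
Sorted largest to smallest: 108, 32, 12, 10, 5 bp.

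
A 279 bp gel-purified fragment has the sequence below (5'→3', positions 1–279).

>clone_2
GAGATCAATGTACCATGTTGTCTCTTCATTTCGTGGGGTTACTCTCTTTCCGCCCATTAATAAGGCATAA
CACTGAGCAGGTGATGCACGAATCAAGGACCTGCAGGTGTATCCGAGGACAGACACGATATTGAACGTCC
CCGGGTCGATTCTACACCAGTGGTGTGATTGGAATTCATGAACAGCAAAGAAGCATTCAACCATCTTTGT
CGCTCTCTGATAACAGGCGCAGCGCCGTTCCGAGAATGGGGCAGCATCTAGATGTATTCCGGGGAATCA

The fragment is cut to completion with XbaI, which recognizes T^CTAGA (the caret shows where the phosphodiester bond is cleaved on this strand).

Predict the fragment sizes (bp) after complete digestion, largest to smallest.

257, 22 bp

The XbaI site (TCTAGA) starts at position 257.
XbaI cuts after the first base of each site, so after position 257.
Linear molecule, 1 cut → 2 fragments:
  1–257 → 257 bp
  258–279 → 22 bp
Sorted largest to smallest: 257, 22 bp.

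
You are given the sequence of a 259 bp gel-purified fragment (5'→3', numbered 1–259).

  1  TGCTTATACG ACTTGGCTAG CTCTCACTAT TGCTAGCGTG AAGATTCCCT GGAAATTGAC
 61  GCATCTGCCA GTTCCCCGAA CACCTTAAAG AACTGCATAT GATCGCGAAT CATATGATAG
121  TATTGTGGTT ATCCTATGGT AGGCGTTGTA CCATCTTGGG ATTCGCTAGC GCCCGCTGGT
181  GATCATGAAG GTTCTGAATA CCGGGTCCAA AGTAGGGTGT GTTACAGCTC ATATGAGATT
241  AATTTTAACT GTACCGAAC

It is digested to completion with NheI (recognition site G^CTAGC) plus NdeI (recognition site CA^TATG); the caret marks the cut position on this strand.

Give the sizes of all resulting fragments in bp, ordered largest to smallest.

NheI sites (GCTAGC) start at positions 16, 32, 165.
NheI cuts after the first base of each site, so after positions 16, 32, 165.
NdeI sites (CATATG) start at positions 96, 111, 230.
NdeI cuts after base 2 of each site, so after positions 97, 112, 231.
Combined cut positions: 16, 32, 97, 112, 165, 231.
Linear molecule, 6 cuts → 7 fragments:
  1–16 → 16 bp
  17–32 → 16 bp
  33–97 → 65 bp
  98–112 → 15 bp
  113–165 → 53 bp
  166–231 → 66 bp
  232–259 → 28 bp
Sorted largest to smallest: 66, 65, 53, 28, 16, 16, 15 bp.

66, 65, 53, 28, 16, 16, 15 bp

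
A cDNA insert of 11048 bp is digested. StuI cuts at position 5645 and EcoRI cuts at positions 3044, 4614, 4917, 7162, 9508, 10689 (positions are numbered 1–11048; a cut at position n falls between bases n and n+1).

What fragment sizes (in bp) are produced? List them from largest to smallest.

3044, 2346, 1570, 1517, 1181, 728, 359, 303 bp

Combined cut positions (sorted): 3044, 4614, 4917, 5645, 7162, 9508, 10689.
Linear molecule, 7 cuts → 8 fragments:
  3044 − 0 = 3044 bp
  4614 − 3044 = 1570 bp
  4917 − 4614 = 303 bp
  5645 − 4917 = 728 bp
  7162 − 5645 = 1517 bp
  9508 − 7162 = 2346 bp
  10689 − 9508 = 1181 bp
  11048 − 10689 = 359 bp
Sorted largest to smallest: 3044, 2346, 1570, 1517, 1181, 728, 359, 303 bp.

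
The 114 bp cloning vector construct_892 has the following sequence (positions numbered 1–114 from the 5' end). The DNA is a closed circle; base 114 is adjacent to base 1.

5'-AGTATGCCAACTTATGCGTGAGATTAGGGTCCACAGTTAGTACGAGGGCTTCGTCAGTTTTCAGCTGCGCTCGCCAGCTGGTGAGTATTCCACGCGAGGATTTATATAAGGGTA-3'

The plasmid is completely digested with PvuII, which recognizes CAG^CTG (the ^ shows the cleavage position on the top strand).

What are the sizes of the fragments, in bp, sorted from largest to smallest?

PvuII sites (CAGCTG) start at positions 62, 75.
PvuII cuts after base 3 of each site, so after positions 64, 77.
Circular molecule, 2 cuts → 2 fragments:
  65–77 → 13 bp
  78–114 then 1–64 → 37 + 64 = 101 bp
Sorted largest to smallest: 101, 13 bp.

101, 13 bp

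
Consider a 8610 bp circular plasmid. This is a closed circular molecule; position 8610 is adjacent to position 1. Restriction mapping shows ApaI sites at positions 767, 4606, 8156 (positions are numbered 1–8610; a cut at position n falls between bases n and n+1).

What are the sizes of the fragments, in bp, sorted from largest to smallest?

3839, 3550, 1221 bp

Circular molecule, 3 cuts → 3 fragments:
  4606 − 767 = 3839 bp
  8156 − 4606 = 3550 bp
  wrap: 8610 − 8156 + 767 = 1221 bp
Sorted largest to smallest: 3839, 3550, 1221 bp.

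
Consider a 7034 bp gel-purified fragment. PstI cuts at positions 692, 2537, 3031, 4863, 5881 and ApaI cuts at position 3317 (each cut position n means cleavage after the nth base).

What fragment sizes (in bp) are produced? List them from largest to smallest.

1845, 1546, 1153, 1018, 692, 494, 286 bp

Combined cut positions (sorted): 692, 2537, 3031, 3317, 4863, 5881.
Linear molecule, 6 cuts → 7 fragments:
  692 − 0 = 692 bp
  2537 − 692 = 1845 bp
  3031 − 2537 = 494 bp
  3317 − 3031 = 286 bp
  4863 − 3317 = 1546 bp
  5881 − 4863 = 1018 bp
  7034 − 5881 = 1153 bp
Sorted largest to smallest: 1845, 1546, 1153, 1018, 692, 494, 286 bp.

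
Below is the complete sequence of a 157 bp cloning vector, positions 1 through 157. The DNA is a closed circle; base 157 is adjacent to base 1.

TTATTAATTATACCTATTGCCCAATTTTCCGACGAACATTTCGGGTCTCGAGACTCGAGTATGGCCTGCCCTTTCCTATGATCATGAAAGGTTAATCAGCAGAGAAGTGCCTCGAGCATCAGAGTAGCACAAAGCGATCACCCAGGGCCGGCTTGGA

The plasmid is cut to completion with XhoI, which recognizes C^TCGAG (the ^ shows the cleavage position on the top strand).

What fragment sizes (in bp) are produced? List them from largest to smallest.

93, 57, 7 bp

XhoI sites (CTCGAG) start at positions 47, 54, 111.
XhoI cuts after the first base of each site, so after positions 47, 54, 111.
Circular molecule, 3 cuts → 3 fragments:
  48–54 → 7 bp
  55–111 → 57 bp
  112–157 then 1–47 → 46 + 47 = 93 bp
Sorted largest to smallest: 93, 57, 7 bp.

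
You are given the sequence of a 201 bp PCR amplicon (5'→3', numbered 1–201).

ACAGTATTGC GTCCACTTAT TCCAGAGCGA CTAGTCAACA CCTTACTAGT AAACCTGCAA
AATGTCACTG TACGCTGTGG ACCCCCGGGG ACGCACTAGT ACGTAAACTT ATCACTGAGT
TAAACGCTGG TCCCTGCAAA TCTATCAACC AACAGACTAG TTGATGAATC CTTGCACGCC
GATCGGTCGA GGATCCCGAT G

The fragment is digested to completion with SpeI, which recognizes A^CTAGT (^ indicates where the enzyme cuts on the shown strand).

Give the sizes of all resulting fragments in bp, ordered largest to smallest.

61, 50, 45, 30, 15 bp

SpeI sites (ACTAGT) start at positions 30, 45, 95, 156.
SpeI cuts after the first base of each site, so after positions 30, 45, 95, 156.
Linear molecule, 4 cuts → 5 fragments:
  1–30 → 30 bp
  31–45 → 15 bp
  46–95 → 50 bp
  96–156 → 61 bp
  157–201 → 45 bp
Sorted largest to smallest: 61, 50, 45, 30, 15 bp.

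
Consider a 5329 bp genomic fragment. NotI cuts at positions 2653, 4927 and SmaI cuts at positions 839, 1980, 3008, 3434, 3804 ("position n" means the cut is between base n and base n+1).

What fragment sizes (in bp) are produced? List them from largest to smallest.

Combined cut positions (sorted): 839, 1980, 2653, 3008, 3434, 3804, 4927.
Linear molecule, 7 cuts → 8 fragments:
  839 − 0 = 839 bp
  1980 − 839 = 1141 bp
  2653 − 1980 = 673 bp
  3008 − 2653 = 355 bp
  3434 − 3008 = 426 bp
  3804 − 3434 = 370 bp
  4927 − 3804 = 1123 bp
  5329 − 4927 = 402 bp
Sorted largest to smallest: 1141, 1123, 839, 673, 426, 402, 370, 355 bp.

1141, 1123, 839, 673, 426, 402, 370, 355 bp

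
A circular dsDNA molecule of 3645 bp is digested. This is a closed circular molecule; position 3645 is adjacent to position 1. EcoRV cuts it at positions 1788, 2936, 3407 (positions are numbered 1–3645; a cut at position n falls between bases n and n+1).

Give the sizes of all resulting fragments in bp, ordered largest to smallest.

Circular molecule, 3 cuts → 3 fragments:
  2936 − 1788 = 1148 bp
  3407 − 2936 = 471 bp
  wrap: 3645 − 3407 + 1788 = 2026 bp
Sorted largest to smallest: 2026, 1148, 471 bp.

2026, 1148, 471 bp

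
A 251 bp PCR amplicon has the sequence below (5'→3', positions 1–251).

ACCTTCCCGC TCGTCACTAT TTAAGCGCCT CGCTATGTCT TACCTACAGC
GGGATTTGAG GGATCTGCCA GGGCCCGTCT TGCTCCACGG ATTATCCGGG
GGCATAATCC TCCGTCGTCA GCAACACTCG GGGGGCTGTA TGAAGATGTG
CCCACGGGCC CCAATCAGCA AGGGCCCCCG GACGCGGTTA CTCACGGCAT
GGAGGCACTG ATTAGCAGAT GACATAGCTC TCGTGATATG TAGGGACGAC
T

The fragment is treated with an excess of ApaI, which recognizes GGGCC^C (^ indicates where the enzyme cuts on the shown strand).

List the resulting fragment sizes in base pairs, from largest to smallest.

ApaI sites (GGGCCC) start at positions 71, 156, 172.
ApaI cuts after base 5 of each site (before the last base), so after positions 75, 160, 176.
Linear molecule, 3 cuts → 4 fragments:
  1–75 → 75 bp
  76–160 → 85 bp
  161–176 → 16 bp
  177–251 → 75 bp
Sorted largest to smallest: 85, 75, 75, 16 bp.

85, 75, 75, 16 bp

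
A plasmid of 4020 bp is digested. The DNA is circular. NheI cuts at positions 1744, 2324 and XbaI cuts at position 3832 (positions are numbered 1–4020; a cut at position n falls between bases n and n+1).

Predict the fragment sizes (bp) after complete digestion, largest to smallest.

1932, 1508, 580 bp

Combined cut positions (sorted): 1744, 2324, 3832.
Circular molecule, 3 cuts → 3 fragments:
  2324 − 1744 = 580 bp
  3832 − 2324 = 1508 bp
  wrap: 4020 − 3832 + 1744 = 1932 bp
Sorted largest to smallest: 1932, 1508, 580 bp.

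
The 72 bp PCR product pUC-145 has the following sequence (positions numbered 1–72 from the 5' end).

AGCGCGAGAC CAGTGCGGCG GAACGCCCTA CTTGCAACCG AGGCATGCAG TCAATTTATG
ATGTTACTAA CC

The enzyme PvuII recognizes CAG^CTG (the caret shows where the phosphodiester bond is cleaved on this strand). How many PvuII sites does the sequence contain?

0

No occurrence of CAGCTG is present in the sequence.
PvuII does not cut: 0 sites.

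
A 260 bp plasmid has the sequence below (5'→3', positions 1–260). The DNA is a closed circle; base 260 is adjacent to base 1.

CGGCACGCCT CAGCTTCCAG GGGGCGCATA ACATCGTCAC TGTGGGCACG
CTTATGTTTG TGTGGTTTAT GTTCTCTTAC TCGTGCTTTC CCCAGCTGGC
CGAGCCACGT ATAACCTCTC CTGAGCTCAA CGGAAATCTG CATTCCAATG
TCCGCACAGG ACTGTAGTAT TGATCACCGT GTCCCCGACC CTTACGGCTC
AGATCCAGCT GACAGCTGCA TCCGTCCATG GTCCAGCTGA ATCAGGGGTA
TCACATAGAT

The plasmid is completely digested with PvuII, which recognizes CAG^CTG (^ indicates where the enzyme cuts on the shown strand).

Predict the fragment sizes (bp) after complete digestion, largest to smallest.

PvuII sites (CAGCTG) start at positions 93, 206, 213, 234.
PvuII cuts after base 3 of each site, so after positions 95, 208, 215, 236.
Circular molecule, 4 cuts → 4 fragments:
  96–208 → 113 bp
  209–215 → 7 bp
  216–236 → 21 bp
  237–260 then 1–95 → 24 + 95 = 119 bp
Sorted largest to smallest: 119, 113, 21, 7 bp.

119, 113, 21, 7 bp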